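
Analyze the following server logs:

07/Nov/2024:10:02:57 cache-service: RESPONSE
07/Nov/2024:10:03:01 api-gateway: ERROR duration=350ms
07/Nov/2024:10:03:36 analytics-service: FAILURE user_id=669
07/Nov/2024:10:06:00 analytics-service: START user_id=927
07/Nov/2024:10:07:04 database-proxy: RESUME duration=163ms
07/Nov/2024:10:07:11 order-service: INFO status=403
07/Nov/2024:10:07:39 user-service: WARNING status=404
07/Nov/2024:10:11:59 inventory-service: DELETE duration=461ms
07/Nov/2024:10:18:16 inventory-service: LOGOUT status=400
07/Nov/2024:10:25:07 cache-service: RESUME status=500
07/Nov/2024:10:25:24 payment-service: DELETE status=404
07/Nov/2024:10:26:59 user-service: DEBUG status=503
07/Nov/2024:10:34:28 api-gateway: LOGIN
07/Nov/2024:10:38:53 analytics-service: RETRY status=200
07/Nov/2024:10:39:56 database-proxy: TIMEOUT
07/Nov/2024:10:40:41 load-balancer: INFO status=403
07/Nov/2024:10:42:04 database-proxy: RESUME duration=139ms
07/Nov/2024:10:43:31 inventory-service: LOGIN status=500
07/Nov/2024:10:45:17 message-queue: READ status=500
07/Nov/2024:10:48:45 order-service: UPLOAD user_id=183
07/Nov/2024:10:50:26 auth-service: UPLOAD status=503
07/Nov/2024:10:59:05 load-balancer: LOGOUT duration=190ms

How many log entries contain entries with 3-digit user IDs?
3

To find matching entries:

1. Pattern to match: entries with 3-digit user IDs
2. Scan each log entry for the pattern
3. Count matches: 3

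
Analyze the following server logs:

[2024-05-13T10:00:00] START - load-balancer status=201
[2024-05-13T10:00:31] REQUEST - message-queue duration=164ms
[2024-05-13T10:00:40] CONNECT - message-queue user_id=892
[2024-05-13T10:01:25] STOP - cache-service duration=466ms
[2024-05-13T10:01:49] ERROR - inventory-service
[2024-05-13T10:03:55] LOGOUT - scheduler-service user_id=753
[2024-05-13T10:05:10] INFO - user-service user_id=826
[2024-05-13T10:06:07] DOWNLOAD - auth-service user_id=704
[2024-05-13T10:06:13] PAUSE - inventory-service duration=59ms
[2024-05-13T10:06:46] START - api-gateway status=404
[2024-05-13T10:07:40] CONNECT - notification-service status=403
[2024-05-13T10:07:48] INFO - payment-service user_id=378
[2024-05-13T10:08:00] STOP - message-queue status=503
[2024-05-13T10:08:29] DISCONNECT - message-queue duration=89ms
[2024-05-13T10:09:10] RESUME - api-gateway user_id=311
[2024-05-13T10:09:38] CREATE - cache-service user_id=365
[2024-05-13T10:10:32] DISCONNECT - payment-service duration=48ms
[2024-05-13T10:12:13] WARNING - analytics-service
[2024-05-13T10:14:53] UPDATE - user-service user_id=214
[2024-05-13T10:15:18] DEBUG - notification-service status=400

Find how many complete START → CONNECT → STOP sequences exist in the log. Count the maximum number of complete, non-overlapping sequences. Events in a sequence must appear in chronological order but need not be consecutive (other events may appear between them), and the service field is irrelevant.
2

To count sequences:

1. Look for pattern: START → CONNECT → STOP
2. Greedily scan the log in chronological order, matching each sequence element in turn (ignoring service)
3. Each time the full pattern completes, increment the count and restart matching from the next event
4. Complete non-overlapping sequences found: 2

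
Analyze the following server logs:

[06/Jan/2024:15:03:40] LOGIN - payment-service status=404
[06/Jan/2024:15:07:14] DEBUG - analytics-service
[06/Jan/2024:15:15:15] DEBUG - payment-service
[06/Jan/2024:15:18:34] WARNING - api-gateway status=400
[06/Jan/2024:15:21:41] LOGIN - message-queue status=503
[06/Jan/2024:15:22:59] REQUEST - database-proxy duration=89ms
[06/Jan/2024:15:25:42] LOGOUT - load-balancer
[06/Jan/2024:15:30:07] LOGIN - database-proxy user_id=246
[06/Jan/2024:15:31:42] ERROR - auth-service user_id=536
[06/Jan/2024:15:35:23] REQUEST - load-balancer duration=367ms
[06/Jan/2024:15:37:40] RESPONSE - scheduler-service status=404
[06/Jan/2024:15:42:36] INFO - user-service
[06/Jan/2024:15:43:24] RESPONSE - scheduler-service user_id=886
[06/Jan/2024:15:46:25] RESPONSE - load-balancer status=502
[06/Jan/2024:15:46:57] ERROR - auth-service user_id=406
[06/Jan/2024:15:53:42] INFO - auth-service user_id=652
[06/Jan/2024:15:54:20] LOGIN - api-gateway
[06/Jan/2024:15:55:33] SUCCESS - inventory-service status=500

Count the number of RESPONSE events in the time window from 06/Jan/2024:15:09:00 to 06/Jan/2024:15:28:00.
0

To count events in the time window:

1. Window boundaries: 06/Jan/2024:15:09:00 to 06/Jan/2024:15:28:00
2. Filter for RESPONSE events within this window
3. Count matching events: 0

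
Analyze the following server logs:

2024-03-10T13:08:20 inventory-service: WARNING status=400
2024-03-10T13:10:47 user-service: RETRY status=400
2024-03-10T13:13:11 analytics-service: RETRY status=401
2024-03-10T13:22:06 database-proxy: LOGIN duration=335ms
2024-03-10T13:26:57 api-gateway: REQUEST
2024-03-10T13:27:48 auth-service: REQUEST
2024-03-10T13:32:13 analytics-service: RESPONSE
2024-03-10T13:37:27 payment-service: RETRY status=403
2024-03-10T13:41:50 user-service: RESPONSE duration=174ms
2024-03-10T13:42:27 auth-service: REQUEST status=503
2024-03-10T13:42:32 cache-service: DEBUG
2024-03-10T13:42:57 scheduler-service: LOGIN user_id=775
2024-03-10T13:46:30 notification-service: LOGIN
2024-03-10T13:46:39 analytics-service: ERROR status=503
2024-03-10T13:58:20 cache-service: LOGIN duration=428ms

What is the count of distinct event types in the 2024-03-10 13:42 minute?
3

To count unique event types:

1. Filter events in the minute starting at 2024-03-10 13:42
2. Extract event types from matching entries
3. Count unique types: 3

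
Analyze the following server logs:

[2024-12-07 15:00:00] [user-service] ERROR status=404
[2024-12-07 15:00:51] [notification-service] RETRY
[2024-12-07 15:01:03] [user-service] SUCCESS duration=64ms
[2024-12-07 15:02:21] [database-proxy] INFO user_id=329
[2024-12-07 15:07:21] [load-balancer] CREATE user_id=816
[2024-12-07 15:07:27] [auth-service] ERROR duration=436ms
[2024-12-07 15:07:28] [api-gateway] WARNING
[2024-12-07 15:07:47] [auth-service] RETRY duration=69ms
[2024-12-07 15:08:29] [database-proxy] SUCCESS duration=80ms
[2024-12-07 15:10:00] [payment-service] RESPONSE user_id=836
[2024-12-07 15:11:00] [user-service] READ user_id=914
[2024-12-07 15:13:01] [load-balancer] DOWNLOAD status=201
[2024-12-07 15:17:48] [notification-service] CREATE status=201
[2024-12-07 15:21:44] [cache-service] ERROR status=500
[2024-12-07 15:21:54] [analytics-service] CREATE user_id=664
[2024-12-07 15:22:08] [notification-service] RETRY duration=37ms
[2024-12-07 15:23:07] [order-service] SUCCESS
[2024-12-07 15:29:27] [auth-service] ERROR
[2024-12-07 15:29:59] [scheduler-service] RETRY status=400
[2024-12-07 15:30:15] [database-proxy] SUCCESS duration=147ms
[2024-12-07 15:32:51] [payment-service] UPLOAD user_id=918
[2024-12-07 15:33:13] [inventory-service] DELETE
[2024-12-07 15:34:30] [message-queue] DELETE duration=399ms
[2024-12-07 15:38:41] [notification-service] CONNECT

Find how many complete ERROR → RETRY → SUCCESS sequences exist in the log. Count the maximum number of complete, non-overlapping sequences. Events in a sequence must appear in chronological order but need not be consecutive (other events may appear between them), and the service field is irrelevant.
4

To count sequences:

1. Look for pattern: ERROR → RETRY → SUCCESS
2. Greedily scan the log in chronological order, matching each sequence element in turn (ignoring service)
3. Each time the full pattern completes, increment the count and restart matching from the next event
4. Complete non-overlapping sequences found: 4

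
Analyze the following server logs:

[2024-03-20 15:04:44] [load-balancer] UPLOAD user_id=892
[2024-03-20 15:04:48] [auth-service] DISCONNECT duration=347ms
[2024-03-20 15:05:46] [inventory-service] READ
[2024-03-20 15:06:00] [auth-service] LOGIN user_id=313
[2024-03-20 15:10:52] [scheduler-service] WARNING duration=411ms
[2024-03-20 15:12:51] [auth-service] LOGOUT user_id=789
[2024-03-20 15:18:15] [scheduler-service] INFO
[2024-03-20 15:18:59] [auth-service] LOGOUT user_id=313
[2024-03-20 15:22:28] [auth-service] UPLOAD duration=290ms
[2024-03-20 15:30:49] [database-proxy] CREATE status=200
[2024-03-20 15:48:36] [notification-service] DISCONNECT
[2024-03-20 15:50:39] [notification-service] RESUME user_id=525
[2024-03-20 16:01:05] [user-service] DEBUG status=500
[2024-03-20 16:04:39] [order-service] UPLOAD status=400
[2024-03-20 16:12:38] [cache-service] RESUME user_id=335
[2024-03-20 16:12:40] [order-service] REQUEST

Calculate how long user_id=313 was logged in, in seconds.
779

To calculate session duration:

1. Find LOGIN event for user_id=313: 2024-03-20 15:06:00
2. Find LOGOUT event for user_id=313: 2024-03-20 15:18:59
3. Session duration: 2024-03-20 15:18:59 - 2024-03-20 15:06:00 = 779 seconds (12 minutes)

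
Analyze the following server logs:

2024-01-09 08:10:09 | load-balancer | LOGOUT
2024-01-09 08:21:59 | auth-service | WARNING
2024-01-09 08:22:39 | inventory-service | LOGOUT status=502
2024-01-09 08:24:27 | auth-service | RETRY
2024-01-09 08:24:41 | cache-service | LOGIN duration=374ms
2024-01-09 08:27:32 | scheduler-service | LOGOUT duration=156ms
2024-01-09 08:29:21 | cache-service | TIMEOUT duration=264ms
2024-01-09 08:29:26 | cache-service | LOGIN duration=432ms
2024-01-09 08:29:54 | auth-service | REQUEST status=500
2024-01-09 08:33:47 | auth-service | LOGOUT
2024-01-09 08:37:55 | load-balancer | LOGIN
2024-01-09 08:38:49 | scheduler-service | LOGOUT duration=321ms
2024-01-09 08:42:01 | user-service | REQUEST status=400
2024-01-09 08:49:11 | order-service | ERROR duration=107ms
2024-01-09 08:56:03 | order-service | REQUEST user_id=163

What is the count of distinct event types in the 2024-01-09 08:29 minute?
3

To count unique event types:

1. Filter events in the minute starting at 2024-01-09 08:29
2. Extract event types from matching entries
3. Count unique types: 3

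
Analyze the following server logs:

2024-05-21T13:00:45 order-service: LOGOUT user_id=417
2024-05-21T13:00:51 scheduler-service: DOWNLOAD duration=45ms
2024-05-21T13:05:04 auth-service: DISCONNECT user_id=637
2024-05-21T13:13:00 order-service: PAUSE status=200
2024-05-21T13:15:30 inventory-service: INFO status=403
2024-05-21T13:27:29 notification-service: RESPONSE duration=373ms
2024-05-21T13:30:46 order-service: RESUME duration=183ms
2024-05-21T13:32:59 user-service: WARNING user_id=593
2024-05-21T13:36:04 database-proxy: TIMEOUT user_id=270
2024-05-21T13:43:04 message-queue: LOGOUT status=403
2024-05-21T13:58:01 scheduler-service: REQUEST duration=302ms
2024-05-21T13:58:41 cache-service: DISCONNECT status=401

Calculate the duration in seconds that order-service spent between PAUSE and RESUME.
1066

To calculate state duration:

1. Find PAUSE event for order-service: 2024-05-21T13:13:00
2. Find RESUME event for order-service: 2024-05-21T13:30:46
3. Calculate duration: 2024-05-21T13:30:46 - 2024-05-21T13:13:00 = 1066 seconds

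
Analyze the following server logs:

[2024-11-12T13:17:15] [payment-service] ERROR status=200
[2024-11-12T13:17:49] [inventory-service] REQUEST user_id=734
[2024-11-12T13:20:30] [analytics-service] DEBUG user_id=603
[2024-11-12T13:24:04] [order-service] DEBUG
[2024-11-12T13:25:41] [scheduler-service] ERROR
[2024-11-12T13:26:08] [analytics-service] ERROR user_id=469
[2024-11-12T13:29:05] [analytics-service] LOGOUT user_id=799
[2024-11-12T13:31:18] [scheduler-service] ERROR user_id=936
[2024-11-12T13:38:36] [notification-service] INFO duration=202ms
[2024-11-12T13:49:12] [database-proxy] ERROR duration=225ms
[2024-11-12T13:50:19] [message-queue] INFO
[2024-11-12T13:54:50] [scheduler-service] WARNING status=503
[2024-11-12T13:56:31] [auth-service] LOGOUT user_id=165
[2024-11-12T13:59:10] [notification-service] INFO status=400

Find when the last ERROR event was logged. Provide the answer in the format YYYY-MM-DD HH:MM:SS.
2024-11-12 13:49:12

To find the last event:

1. Filter for all ERROR events
2. Sort by timestamp
3. Select the last one
4. Timestamp: 2024-11-12 13:49:12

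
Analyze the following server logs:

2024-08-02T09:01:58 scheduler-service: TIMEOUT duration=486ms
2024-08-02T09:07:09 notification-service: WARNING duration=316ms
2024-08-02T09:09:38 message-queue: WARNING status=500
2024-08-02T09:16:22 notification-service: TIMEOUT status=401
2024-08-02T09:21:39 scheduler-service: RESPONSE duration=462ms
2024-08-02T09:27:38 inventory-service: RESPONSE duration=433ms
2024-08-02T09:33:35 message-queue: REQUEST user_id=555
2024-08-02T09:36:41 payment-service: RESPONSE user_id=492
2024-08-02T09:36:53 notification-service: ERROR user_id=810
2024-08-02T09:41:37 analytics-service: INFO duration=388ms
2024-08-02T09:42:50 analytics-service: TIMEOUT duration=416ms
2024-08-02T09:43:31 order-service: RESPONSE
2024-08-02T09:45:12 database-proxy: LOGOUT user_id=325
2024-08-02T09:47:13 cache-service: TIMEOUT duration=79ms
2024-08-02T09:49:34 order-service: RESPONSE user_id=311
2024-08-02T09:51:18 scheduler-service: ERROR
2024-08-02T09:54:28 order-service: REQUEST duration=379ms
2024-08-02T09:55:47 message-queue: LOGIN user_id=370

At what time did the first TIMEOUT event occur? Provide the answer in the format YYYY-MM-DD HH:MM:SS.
2024-08-02 09:01:58

To find the first event:

1. Filter for all TIMEOUT events
2. Sort by timestamp
3. Select the first one
4. Timestamp: 2024-08-02 09:01:58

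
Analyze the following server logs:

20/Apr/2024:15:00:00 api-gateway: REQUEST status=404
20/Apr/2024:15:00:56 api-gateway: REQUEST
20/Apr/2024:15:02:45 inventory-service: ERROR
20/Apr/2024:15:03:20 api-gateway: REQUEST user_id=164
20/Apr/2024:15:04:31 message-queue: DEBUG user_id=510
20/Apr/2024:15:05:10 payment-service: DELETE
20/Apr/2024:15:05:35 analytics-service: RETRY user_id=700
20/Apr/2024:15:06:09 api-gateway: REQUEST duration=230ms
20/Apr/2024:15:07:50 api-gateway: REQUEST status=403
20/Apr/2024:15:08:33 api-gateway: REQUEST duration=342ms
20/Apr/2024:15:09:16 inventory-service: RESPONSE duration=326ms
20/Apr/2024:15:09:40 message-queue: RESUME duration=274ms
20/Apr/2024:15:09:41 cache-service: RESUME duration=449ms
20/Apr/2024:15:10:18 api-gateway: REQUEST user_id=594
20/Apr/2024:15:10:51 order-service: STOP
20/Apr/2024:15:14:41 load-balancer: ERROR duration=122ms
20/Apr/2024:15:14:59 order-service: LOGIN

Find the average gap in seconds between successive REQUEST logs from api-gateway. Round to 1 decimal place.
103.0

To calculate average interval:

1. Find all REQUEST events for api-gateway in order
2. Calculate time gaps between consecutive events
3. Compute mean of gaps: 618 / 6 = 103.0 seconds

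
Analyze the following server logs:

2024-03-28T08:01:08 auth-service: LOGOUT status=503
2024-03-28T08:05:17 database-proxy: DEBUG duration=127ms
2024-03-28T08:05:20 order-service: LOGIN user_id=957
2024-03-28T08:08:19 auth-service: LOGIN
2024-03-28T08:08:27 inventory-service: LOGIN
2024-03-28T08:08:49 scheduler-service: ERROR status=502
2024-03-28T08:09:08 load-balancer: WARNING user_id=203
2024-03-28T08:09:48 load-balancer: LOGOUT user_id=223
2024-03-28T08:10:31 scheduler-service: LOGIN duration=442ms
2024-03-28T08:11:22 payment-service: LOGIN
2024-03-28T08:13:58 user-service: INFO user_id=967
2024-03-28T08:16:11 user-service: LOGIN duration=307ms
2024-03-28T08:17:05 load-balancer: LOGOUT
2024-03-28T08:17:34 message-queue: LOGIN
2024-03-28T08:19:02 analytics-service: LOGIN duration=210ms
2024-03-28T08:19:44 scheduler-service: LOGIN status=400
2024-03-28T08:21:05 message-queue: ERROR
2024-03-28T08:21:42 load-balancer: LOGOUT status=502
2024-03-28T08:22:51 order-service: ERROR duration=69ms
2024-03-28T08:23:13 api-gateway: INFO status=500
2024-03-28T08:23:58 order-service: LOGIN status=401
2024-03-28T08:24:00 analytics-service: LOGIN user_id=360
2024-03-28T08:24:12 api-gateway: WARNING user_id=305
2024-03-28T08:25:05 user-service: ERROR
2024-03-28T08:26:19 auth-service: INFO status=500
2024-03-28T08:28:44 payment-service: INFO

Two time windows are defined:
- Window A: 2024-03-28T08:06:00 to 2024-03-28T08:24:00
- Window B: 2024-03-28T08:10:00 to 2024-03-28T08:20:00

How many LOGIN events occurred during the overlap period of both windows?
6

To find overlap events:

1. Window A: 2024-03-28T08:06:00 to 2024-03-28T08:24:00
2. Window B: 2024-03-28T08:10:00 to 2024-03-28T08:20:00
3. Overlap period: 2024-03-28T08:10:00 to 2024-03-28T08:20:00
4. Count LOGIN events in overlap: 6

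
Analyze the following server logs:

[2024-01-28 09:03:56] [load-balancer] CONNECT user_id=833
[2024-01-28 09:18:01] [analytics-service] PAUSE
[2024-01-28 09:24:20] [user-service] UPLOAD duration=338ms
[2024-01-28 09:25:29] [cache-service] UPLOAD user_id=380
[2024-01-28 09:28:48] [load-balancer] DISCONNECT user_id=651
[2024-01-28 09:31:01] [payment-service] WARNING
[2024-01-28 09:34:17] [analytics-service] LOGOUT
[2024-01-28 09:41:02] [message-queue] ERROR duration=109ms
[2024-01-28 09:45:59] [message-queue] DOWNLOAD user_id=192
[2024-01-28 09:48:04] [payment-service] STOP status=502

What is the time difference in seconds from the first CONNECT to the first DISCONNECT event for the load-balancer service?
1492

To find the time between events:

1. Locate the first CONNECT event for load-balancer: 2024-01-28 09:03:56
2. Locate the first DISCONNECT event for load-balancer: 2024-01-28 09:28:48
3. Calculate the difference: 2024-01-28 09:28:48 - 2024-01-28 09:03:56 = 1492 seconds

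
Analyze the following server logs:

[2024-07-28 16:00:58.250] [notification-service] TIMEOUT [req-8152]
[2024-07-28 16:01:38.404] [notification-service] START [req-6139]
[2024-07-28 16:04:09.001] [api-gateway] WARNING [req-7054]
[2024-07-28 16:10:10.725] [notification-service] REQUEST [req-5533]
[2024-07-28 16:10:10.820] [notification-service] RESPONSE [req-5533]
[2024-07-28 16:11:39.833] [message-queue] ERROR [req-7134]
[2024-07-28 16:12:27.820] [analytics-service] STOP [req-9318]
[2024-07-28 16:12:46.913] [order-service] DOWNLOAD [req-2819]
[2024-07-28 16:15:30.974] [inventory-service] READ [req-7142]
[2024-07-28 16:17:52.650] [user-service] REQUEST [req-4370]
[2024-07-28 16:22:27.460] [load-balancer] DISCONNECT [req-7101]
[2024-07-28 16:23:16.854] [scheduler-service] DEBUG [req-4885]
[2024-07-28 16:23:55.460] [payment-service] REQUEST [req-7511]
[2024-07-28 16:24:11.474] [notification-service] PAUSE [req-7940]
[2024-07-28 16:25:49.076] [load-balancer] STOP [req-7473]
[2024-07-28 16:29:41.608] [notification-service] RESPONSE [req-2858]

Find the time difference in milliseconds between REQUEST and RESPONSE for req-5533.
95

To calculate latency:

1. Find REQUEST with id req-5533: 2024-07-28 16:10:10.725
2. Find RESPONSE with id req-5533: 2024-07-28 16:10:10.820
3. Latency: 2024-07-28 16:10:10.820 - 2024-07-28 16:10:10.725 = 95ms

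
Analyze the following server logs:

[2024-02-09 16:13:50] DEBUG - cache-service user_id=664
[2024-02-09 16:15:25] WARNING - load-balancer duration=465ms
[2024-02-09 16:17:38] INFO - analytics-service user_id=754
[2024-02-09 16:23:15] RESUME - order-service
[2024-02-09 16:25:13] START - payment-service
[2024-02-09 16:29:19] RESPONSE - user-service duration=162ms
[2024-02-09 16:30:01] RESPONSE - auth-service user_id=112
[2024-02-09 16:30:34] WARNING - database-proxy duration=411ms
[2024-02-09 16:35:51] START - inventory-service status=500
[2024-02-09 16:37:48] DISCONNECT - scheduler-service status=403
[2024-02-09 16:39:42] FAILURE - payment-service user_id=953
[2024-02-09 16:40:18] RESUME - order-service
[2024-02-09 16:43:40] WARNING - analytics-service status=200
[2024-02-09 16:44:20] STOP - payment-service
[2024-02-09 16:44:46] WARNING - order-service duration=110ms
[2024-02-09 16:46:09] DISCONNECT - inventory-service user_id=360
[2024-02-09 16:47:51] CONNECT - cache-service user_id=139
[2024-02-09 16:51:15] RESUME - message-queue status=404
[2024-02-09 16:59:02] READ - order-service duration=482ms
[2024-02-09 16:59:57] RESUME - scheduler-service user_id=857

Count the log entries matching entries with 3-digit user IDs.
7

To find matching entries:

1. Pattern to match: entries with 3-digit user IDs
2. Scan each log entry for the pattern
3. Count matches: 7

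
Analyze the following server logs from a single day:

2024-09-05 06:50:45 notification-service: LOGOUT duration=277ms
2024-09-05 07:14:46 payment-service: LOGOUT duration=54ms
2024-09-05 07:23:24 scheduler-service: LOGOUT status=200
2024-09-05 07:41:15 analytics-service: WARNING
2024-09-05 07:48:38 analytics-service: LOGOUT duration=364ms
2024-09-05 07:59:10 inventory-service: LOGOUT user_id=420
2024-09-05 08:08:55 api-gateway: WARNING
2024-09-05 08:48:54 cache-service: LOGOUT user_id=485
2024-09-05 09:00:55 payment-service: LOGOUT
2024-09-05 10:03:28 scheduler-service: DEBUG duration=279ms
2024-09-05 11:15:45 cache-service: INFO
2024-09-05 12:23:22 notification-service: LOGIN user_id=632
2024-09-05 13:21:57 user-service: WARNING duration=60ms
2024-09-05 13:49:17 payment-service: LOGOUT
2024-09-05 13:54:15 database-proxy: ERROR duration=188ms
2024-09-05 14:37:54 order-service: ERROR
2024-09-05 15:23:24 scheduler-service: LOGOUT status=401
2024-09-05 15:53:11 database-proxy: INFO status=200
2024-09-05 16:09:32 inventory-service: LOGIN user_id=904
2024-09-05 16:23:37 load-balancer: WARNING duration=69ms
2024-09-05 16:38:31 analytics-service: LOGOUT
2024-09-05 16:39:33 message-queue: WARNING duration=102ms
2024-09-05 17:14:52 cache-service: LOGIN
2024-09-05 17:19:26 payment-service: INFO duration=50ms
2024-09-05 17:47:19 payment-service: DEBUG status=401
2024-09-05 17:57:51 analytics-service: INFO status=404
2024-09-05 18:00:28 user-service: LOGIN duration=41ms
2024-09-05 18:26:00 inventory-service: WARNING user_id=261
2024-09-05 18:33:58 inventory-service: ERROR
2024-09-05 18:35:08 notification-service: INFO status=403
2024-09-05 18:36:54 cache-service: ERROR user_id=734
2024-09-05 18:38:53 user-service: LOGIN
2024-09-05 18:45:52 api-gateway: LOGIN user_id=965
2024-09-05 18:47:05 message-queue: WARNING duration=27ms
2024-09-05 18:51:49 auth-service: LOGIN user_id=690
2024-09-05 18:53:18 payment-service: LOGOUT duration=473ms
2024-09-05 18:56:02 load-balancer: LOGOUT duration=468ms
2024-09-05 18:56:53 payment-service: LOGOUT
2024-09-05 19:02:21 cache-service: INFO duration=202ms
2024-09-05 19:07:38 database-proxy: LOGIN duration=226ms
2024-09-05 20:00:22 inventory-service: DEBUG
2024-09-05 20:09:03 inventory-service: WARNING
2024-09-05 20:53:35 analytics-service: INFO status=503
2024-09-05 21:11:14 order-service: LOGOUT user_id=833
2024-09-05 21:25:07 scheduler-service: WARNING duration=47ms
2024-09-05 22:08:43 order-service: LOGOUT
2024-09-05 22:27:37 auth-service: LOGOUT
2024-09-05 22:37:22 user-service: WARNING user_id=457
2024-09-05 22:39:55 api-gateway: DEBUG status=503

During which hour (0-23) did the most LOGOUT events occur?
7

To find the peak hour:

1. Group all LOGOUT events by hour
2. Count events in each hour
3. Find hour with maximum count
4. Peak hour: 7 (with 4 events)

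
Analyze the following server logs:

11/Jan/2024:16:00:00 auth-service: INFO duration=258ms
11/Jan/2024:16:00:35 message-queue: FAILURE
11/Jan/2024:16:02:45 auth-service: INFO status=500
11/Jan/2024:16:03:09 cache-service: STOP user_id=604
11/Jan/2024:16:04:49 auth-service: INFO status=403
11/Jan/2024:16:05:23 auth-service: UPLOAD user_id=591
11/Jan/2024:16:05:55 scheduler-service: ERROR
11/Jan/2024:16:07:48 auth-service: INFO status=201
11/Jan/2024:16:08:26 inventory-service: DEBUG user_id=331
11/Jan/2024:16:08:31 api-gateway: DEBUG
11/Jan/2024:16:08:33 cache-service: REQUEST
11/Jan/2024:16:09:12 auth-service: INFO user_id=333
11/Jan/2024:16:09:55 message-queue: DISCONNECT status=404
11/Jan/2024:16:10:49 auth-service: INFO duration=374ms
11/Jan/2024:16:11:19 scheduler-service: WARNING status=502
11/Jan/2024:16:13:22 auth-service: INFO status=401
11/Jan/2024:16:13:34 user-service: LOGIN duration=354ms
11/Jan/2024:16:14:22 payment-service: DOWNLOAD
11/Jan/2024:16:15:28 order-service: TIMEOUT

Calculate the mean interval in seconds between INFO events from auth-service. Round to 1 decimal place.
133.7

To calculate average interval:

1. Find all INFO events for auth-service in order
2. Calculate time gaps between consecutive events
3. Compute mean of gaps: 802 / 6 = 133.7 seconds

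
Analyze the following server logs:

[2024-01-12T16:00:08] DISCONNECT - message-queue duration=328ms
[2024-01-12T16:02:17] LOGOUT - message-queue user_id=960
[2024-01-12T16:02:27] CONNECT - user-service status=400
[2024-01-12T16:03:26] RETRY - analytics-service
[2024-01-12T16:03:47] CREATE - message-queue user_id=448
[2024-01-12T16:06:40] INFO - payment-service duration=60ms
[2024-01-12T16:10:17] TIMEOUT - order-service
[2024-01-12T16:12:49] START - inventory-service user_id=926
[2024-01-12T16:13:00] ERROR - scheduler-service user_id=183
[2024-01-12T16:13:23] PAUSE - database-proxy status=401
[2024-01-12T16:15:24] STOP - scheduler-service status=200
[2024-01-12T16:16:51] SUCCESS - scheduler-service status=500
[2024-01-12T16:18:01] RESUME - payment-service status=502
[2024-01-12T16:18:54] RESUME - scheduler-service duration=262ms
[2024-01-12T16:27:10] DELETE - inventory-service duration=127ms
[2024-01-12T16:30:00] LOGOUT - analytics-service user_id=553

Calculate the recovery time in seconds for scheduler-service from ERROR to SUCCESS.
231

To calculate recovery time:

1. Find ERROR event for scheduler-service: 2024-01-12T16:13:00
2. Find next SUCCESS event for scheduler-service: 2024-01-12T16:16:51
3. Recovery time: 2024-01-12T16:16:51 - 2024-01-12T16:13:00 = 231 seconds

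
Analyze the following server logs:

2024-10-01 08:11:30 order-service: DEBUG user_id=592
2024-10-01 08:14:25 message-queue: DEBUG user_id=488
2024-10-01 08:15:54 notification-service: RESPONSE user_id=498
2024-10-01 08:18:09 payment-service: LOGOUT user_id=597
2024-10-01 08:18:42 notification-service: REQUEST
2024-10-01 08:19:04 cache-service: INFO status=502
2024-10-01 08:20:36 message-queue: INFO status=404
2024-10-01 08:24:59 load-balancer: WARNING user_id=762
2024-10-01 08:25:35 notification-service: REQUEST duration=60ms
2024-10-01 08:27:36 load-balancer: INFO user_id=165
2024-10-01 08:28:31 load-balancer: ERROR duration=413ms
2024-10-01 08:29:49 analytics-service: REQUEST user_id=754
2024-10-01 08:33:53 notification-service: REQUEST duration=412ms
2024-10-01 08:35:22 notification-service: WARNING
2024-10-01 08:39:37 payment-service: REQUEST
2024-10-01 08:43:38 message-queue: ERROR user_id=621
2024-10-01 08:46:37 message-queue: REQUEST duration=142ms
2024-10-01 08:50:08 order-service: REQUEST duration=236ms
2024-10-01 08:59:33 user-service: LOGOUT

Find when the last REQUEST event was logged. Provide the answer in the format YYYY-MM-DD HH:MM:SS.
2024-10-01 08:50:08

To find the last event:

1. Filter for all REQUEST events
2. Sort by timestamp
3. Select the last one
4. Timestamp: 2024-10-01 08:50:08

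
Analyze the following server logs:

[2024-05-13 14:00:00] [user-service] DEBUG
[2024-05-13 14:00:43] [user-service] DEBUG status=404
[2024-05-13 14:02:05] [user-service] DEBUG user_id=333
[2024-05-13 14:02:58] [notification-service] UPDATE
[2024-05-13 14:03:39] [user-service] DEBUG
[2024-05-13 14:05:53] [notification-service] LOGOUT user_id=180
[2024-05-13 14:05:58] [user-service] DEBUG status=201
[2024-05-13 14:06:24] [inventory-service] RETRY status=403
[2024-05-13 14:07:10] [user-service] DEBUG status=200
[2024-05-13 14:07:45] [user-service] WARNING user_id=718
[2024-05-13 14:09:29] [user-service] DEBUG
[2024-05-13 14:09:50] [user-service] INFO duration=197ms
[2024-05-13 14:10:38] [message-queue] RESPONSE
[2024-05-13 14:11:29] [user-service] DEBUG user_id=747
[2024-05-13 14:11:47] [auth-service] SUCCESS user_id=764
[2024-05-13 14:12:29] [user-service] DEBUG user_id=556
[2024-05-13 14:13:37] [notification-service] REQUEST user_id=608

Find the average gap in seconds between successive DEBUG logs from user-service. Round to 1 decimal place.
93.6

To calculate average interval:

1. Find all DEBUG events for user-service in order
2. Calculate time gaps between consecutive events
3. Compute mean of gaps: 749 / 8 = 93.6 seconds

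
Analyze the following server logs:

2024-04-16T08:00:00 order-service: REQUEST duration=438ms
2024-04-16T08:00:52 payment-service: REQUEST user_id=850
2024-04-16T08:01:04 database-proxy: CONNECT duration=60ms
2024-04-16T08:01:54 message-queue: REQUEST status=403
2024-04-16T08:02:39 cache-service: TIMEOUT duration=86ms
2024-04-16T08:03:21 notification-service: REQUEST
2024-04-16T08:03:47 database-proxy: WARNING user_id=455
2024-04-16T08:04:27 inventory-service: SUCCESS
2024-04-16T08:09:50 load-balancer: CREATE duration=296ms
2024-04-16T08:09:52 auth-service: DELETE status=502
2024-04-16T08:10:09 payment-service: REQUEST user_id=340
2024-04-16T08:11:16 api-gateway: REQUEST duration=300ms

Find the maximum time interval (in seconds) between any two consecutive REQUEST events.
408

To find the longest gap:

1. Extract all REQUEST events in chronological order
2. Calculate time differences between consecutive events
3. Find the maximum difference
4. Longest gap: 408 seconds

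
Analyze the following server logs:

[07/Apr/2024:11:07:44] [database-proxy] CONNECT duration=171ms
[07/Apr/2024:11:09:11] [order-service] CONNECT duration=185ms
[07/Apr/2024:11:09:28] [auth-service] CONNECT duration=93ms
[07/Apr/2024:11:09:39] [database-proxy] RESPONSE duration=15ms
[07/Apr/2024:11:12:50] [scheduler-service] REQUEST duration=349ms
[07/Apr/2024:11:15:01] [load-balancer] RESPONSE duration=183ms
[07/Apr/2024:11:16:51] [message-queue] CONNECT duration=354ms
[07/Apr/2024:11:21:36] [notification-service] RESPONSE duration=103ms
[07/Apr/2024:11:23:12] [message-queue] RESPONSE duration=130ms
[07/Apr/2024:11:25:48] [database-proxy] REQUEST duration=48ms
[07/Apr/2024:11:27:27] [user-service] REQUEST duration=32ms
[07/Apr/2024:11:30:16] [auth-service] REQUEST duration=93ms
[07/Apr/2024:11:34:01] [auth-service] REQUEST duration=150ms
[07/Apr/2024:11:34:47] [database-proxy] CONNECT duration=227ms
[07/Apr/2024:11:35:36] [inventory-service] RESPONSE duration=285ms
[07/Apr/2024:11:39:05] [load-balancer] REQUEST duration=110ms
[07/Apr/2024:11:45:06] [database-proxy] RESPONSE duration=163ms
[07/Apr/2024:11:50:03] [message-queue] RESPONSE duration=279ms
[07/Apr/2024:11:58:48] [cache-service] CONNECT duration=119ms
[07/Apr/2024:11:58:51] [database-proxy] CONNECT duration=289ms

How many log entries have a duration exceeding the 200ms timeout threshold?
6

To count timeouts:

1. Threshold: 200ms
2. Extract duration from each log entry
3. Count entries where duration > 200
4. Timeout count: 6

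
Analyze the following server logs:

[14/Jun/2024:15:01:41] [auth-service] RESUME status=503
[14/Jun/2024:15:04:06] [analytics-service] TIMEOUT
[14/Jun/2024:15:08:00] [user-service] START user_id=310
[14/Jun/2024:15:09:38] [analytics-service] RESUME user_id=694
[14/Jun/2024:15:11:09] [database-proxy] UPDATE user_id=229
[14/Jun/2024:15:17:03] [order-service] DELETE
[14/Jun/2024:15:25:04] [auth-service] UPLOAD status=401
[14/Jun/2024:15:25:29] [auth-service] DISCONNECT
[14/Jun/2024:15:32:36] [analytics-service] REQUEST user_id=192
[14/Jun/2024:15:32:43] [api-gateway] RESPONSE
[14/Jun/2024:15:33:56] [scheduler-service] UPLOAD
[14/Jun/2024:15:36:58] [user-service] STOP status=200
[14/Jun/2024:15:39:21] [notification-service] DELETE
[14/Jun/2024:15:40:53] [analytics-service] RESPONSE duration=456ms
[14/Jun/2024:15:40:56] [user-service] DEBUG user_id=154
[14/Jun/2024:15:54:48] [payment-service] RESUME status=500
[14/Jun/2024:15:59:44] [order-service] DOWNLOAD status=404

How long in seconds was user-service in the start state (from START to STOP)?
1738

To calculate state duration:

1. Find START event for user-service: 14/Jun/2024:15:08:00
2. Find STOP event for user-service: 14/Jun/2024:15:36:58
3. Calculate duration: 14/Jun/2024:15:36:58 - 14/Jun/2024:15:08:00 = 1738 seconds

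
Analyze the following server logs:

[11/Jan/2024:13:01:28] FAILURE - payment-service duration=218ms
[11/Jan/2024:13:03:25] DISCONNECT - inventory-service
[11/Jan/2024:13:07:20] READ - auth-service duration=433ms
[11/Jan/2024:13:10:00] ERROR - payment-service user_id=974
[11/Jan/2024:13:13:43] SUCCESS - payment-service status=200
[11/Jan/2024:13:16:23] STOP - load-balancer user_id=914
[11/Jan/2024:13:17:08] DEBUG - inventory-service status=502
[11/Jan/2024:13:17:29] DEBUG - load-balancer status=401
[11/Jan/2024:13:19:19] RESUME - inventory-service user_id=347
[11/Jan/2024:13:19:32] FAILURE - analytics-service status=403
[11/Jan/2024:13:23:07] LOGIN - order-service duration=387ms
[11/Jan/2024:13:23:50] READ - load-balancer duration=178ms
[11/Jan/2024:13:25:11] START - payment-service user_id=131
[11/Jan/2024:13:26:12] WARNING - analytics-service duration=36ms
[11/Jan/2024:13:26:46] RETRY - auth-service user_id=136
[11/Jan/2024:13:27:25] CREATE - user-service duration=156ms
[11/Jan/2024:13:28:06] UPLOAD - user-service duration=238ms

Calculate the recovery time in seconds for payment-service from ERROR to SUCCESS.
223

To calculate recovery time:

1. Find ERROR event for payment-service: 11/Jan/2024:13:10:00
2. Find next SUCCESS event for payment-service: 11/Jan/2024:13:13:43
3. Recovery time: 11/Jan/2024:13:13:43 - 11/Jan/2024:13:10:00 = 223 seconds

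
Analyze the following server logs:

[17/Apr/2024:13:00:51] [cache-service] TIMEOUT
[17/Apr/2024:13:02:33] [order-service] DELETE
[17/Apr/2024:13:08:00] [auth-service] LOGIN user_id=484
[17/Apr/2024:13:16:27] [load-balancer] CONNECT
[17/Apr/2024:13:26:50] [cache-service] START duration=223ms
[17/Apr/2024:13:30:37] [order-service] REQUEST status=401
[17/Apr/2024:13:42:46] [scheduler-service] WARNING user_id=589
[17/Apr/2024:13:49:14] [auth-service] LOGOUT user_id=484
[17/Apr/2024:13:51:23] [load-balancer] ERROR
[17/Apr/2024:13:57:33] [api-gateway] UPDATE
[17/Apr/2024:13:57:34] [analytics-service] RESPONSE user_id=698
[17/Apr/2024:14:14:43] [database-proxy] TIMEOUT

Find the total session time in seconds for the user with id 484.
2474

To calculate session duration:

1. Find LOGIN event for user_id=484: 17/Apr/2024:13:08:00
2. Find LOGOUT event for user_id=484: 17/Apr/2024:13:49:14
3. Session duration: 17/Apr/2024:13:49:14 - 17/Apr/2024:13:08:00 = 2474 seconds (41 minutes)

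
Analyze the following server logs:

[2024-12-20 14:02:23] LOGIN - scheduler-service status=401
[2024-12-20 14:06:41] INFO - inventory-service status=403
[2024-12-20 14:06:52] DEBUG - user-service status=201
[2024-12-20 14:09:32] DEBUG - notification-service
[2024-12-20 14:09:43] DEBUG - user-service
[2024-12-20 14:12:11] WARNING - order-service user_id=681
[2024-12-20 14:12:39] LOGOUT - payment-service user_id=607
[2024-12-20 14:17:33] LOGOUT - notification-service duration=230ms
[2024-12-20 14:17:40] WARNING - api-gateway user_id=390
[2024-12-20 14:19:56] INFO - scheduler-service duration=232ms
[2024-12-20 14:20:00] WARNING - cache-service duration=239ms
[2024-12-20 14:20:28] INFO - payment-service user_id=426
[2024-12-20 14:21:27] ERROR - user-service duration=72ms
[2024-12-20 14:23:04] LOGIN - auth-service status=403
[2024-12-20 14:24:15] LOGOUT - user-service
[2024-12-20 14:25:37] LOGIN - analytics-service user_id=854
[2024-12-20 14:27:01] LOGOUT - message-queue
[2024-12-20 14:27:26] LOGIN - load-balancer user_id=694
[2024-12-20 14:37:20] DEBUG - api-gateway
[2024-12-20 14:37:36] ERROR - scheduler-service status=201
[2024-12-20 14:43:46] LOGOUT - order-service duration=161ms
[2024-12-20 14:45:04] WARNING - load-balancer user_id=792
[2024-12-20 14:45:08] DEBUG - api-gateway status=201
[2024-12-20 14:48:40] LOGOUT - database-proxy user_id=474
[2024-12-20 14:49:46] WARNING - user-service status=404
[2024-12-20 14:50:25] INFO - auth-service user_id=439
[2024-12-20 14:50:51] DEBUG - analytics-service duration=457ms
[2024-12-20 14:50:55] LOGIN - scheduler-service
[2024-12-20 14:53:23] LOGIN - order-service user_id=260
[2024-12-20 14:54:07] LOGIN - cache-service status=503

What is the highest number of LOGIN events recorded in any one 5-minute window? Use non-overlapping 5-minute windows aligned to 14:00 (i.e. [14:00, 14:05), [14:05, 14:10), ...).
3

To find the burst window:

1. Divide the log period into non-overlapping 5-minute windows starting at 14:00
2. Count LOGIN events in each window
3. Find the window with maximum count
4. Maximum events in a window: 3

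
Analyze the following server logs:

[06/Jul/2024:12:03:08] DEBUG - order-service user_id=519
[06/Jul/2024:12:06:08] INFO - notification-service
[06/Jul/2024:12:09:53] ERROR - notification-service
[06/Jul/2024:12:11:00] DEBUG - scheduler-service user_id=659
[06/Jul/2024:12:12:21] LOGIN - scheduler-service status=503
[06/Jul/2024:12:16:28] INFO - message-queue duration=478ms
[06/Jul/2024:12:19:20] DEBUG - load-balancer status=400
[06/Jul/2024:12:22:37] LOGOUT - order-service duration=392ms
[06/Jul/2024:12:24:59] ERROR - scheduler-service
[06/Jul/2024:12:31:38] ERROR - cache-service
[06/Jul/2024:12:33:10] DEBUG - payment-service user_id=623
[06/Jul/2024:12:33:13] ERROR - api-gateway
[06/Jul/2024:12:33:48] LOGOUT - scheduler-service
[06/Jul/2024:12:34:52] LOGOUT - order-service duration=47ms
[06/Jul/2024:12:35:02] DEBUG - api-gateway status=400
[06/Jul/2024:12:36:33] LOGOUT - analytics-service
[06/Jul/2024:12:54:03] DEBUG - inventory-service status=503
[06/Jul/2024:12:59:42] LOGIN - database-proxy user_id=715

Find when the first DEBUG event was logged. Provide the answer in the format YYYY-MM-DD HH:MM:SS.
2024-07-06 12:03:08

To find the first event:

1. Filter for all DEBUG events
2. Sort by timestamp
3. Select the first one
4. Timestamp: 2024-07-06 12:03:08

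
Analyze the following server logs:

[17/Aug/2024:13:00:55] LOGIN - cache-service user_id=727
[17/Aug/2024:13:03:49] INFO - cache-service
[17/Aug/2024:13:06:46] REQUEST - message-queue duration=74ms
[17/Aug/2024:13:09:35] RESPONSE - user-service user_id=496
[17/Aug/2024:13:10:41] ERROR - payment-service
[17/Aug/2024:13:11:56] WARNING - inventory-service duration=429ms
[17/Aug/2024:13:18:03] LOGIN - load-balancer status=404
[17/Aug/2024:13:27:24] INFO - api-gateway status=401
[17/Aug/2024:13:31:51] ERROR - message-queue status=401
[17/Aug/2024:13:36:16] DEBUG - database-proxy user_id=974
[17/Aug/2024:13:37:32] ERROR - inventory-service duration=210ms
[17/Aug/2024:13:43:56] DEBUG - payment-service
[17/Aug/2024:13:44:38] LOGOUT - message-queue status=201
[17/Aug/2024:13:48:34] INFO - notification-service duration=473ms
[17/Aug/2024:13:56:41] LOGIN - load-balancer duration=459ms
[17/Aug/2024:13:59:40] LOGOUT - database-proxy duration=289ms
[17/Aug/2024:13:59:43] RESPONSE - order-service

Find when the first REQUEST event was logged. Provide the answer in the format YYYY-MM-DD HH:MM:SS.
2024-08-17 13:06:46

To find the first event:

1. Filter for all REQUEST events
2. Sort by timestamp
3. Select the first one
4. Timestamp: 2024-08-17 13:06:46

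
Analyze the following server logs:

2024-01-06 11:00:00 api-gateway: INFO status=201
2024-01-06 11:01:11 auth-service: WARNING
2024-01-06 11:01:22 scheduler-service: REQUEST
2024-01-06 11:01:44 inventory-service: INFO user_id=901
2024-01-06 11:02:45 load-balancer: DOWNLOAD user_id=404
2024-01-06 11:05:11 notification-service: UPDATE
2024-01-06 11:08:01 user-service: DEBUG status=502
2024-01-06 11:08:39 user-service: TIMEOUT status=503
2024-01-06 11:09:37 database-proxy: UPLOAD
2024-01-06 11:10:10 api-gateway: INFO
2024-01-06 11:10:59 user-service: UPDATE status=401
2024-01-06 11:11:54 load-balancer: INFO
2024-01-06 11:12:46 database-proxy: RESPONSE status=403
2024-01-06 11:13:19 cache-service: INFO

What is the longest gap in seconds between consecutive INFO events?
506

To find the longest gap:

1. Extract all INFO events in chronological order
2. Calculate time differences between consecutive events
3. Find the maximum difference
4. Longest gap: 506 seconds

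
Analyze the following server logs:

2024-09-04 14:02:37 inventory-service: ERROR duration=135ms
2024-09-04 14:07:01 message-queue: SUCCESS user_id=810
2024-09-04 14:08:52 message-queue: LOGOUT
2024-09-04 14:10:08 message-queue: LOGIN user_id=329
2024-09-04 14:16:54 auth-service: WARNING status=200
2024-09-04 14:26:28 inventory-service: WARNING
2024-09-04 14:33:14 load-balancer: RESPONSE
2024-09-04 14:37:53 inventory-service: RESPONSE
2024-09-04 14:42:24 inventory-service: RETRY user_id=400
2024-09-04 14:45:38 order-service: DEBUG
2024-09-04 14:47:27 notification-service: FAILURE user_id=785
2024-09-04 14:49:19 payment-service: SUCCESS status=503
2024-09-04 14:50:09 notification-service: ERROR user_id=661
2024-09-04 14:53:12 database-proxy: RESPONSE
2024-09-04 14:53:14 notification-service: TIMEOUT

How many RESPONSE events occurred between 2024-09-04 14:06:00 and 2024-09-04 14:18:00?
0

To count events in the time window:

1. Window boundaries: 2024-09-04 14:06:00 to 2024-09-04 14:18:00
2. Filter for RESPONSE events within this window
3. Count matching events: 0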